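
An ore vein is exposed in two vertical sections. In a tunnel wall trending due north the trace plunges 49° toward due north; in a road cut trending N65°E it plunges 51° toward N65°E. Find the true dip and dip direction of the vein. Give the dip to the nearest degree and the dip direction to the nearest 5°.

true dip 55°, dip direction 035°

The two traces are lines in the plane: v₁ = (sin 0°·cos 49°, cos 0°·cos 49°, −sin 49°), v₂ = (sin 65°·cos 51°, cos 65°·cos 51°, −sin 51°).
Cross product v₁ × v₂ gives the pole to the plane: n ∝ (0.309, 0.430, 0.374).
Dip δ = arctan(|n_h|/n_z) = arctan(0.530/0.374) = 54.8°.
The horizontal component of n points toward azimuth atan2(n_x, n_y) = 36°, the dip direction.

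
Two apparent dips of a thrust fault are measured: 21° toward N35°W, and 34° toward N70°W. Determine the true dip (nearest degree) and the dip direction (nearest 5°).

true dip 36°, dip direction 265°

Each apparent-dip line lies in the plane. As unit vectors (x east, y north, z up), v₁ plunges 21°→N35°W and v₂ plunges 34°→N70°W.
n = v₁ × v₂ = (-0.326, -0.020, 0.444) (taken with n_z > 0).
tan δ = √(n_x²+n_y²)/n_z = 0.327/0.444, so δ = 36.3°.
Dip direction = atan2(-0.326, -0.020) = 266° (azimuth of n's horizontal projection).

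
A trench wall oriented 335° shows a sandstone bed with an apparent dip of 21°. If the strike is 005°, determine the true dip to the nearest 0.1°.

β = acute angle between strike 005° and section 335° = 30°.
tan(true dip) = tan 21° / sin 30° = 0.7677
true dip = arctan 0.7677 = 37.51°

37.5°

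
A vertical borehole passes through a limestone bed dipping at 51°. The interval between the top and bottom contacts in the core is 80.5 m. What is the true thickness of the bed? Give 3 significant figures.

True thickness t = h · cos(dip) = 80.5 × cos 51°
t = 80.5 × 0.6293 = 50.660 m

50.7 m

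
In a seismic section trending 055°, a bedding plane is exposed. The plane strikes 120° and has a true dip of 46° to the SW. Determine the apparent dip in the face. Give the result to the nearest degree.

43°

Angle between strike (120°) and section (055°): β = 65°.
tan α = tan 46° × sin 65° = 1.0355 × 0.9063 = 0.9385
apparent dip = arctan 0.9385 = 43.18°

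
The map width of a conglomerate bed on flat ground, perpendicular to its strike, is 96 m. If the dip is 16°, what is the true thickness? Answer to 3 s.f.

True thickness t = w · sin(dip) = 96 × sin 16°
t = 96 × 0.2756 = 26.461 m

26.5 m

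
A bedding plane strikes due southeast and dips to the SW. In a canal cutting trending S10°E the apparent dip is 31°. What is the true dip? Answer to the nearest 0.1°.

β = acute angle between strike due southeast and section S10°E = 35°.
tan(true dip) = tan 31° / sin 35° = 1.0476
true dip = arctan 1.0476 = 46.33°

46.3°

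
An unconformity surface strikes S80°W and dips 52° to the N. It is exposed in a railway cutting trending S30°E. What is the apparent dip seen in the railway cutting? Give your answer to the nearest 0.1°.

The strike is S80°W and the section trends S30°E; the acute angle between them is β = 70°.
tan(apparent dip) = tan 52° · sin 70° = 1.2028
apparent dip = arctan 1.2028 = 50.26°

50.3°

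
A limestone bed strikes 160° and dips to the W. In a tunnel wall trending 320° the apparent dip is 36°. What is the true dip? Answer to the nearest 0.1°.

64.8°

β = acute angle between strike 160° and section 320° = 20°.
tan δ = tan α / sin β = tan 36° / sin 20° = 0.7265 / 0.3420 = 2.1243
δ = arctan(2.1243) = 64.79°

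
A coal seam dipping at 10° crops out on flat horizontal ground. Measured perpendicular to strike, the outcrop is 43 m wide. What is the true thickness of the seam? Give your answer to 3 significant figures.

True thickness t = w · sin(dip) = 43 × sin 10°
t = 43 × 0.1736 = 7.467 m

7.47 m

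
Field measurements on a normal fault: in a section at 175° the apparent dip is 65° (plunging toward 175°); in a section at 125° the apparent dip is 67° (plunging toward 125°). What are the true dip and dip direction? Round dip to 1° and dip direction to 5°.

true dip 68°, dip direction 145°

Represent each trace as a vector plunging at its apparent dip toward its trend (east-north-up frame): v₁ = (0.037, -0.421, -0.906), v₂ = (0.320, -0.224, -0.921).
n = v₁ × v₂ = (0.184, -0.256, 0.126) (taken with n_z > 0).
True dip = arccos(n_z / |n|) = arccos(0.3720) = 68.2°.
Dip direction = atan2(0.184, -0.256) = 144° (azimuth of n's horizontal projection).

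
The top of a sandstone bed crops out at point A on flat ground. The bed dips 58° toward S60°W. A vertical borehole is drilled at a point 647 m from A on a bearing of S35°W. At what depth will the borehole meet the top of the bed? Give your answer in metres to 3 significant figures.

The hole lies 25° from the dip direction, so the down-dip offset is 647 × cos 25° = 586.38 m.
Depth = down-dip offset × tan(dip) = 586.38 × tan 58° = 586.38 × 1.6003
Depth = 938.41 m

938 m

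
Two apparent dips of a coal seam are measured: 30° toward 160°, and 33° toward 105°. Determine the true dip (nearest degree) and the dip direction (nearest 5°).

The two traces are lines in the plane: v₁ = (sin 160°·cos 30°, cos 160°·cos 30°, −sin 30°), v₂ = (sin 105°·cos 33°, cos 105°·cos 33°, −sin 33°).
Cross product v₁ × v₂ gives the pole to the plane: n ∝ (0.335, -0.244, 0.595).
True dip = arccos(n_z / |n|) = arccos(0.8208) = 34.8°.
The horizontal component of n points toward azimuth atan2(n_x, n_y) = 126°, the dip direction.

true dip 35°, dip direction 125°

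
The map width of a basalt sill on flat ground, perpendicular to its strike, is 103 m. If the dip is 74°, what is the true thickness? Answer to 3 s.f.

99.0 m

True thickness t = w · sin(dip) = 103 × sin 74°
t = 103 × 0.9613 = 99.010 m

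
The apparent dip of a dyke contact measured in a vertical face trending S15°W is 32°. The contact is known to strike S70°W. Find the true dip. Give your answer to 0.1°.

37.3°

The section is 55° from the strike.
tan δ = tan α / sin β = tan 32° / sin 55° = 0.6249 / 0.8192 = 0.7628
δ = arctan(0.7628) = 37.34°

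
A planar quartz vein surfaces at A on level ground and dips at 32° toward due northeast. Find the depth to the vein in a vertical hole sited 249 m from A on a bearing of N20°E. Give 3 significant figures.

The hole lies 25° from the dip direction, so the down-dip offset is 249 × cos 25° = 225.67 m.
Depth = down-dip offset × tan(dip) = 225.67 × tan 32° = 225.67 × 0.6249
Depth = 141.01 m

141 m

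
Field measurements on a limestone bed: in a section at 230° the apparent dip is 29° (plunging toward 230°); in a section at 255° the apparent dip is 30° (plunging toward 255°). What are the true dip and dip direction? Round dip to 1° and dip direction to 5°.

true dip 30°, dip direction 250°

Each apparent-dip line lies in the plane. As unit vectors (x east, y north, z up), v₁ plunges 29°→230° and v₂ plunges 30°→255°.
The plane normal is n = v₁ × v₂ ∝ (-0.172, -0.071, 0.320).
tan δ = √(n_x²+n_y²)/n_z = 0.186/0.320, so δ = 30.2°.
Dip direction = atan2(-0.172, -0.071) = 248° (azimuth of n's horizontal projection).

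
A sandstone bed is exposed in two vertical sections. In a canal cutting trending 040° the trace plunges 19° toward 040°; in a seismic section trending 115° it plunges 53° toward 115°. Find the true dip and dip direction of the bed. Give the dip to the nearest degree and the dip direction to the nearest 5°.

Represent each trace as a vector plunging at its apparent dip toward its trend (east-north-up frame): v₁ = (0.608, 0.724, -0.326), v₂ = (0.545, -0.254, -0.799).
The plane normal is n = v₁ × v₂ ∝ (0.661, -0.308, 0.550).
True dip = arccos(n_z / |n|) = arccos(0.6018) = 53.0°.
Dip direction = atan2(0.661, -0.308) = 115° (azimuth of n's horizontal projection).

true dip 53°, dip direction 115°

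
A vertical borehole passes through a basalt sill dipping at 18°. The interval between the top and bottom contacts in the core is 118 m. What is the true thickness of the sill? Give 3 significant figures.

112 m

True thickness t = h · cos(dip) = 118 × cos 18°
t = 118 × 0.9511 = 112.225 m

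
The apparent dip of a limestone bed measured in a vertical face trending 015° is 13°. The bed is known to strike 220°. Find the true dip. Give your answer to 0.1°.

The section is 25° from the strike.
tan(true dip) = tan 13° / sin 25° = 0.5463
δ = arctan(0.5463) = 28.65°

28.6°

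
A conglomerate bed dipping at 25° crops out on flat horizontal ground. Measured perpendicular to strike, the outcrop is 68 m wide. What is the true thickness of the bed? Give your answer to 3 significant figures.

True thickness t = w · sin(dip) = 68 × sin 25°
t = 68 × 0.4226 = 28.738 m

28.7 m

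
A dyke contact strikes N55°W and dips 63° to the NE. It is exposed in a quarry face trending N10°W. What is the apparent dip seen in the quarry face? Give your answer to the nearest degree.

54°

The section lies 45° from the strike.
tan α = tan 63° × sin 45° = 1.9626 × 0.7071 = 1.3878
α = arctan(1.3878) = 54.22°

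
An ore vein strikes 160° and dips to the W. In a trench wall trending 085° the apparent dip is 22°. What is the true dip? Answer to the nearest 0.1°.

The section is 75° from the strike.
tan δ = tan α / sin β = tan 22° / sin 75° = 0.4040 / 0.9659 = 0.4183
δ = arctan(0.4183) = 22.70°

22.7°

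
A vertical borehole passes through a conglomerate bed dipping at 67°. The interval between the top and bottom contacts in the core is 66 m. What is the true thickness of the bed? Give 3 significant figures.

True thickness t = h · cos(dip) = 66 × cos 67°
t = 66 × 0.3907 = 25.788 m

25.8 m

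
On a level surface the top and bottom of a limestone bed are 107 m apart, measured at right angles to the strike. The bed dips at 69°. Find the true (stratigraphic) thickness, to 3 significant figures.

99.9 m

True thickness t = w · sin(dip) = 107 × sin 69°
t = 107 × 0.9336 = 99.893 m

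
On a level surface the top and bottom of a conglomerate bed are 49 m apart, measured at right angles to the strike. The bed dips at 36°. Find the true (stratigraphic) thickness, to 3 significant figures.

28.8 m

True thickness t = w · sin(dip) = 49 × sin 36°
t = 49 × 0.5878 = 28.801 m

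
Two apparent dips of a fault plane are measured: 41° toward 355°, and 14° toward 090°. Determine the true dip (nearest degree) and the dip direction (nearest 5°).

Each apparent-dip line lies in the plane. As unit vectors (x east, y north, z up), v₁ plunges 41°→355° and v₂ plunges 14°→090°.
n = v₁ × v₂ = (0.182, 0.652, 0.730) (taken with n_z > 0).
tan δ = √(n_x²+n_y²)/n_z = 0.677/0.730, so δ = 42.9°.
Dip direction = azimuth of (n_x, n_y) = atan2(0.182, 0.652) = 16°.

true dip 43°, dip direction 015°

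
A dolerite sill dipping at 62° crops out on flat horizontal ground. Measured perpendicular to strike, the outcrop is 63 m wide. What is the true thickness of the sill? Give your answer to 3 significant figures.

55.6 m

True thickness t = w · sin(dip) = 63 × sin 62°
t = 63 × 0.8829 = 55.626 m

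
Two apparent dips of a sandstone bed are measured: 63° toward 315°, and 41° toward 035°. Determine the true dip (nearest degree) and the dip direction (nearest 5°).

true dip 64°, dip direction 330°

Represent each trace as a vector plunging at its apparent dip toward its trend (east-north-up frame): v₁ = (-0.321, 0.321, -0.891), v₂ = (0.433, 0.618, -0.656).
Cross product v₁ × v₂ gives the pole to the plane: n ∝ (-0.340, 0.596, 0.337).
True dip = arccos(n_z / |n|) = arccos(0.4411) = 63.8°.
Dip direction = atan2(-0.340, 0.596) = 330° (azimuth of n's horizontal projection).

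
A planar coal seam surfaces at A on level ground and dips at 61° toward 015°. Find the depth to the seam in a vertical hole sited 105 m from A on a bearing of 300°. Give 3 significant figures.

49.0 m

The hole lies 75° from the dip direction, so the down-dip offset is 105 × cos 75° = 27.18 m.
Depth = down-dip offset × tan(dip) = 27.18 × tan 61° = 27.18 × 1.8040
Depth = 49.03 m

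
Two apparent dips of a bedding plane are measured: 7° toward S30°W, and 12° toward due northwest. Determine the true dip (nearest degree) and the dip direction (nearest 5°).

true dip 16°, dip direction 275°

Represent each trace as a vector plunging at its apparent dip toward its trend (east-north-up frame): v₁ = (-0.496, -0.860, -0.122), v₂ = (-0.692, 0.692, -0.208).
The plane normal is n = v₁ × v₂ ∝ (-0.263, 0.019, 0.938).
Dip δ = arctan(|n_h|/n_z) = arctan(0.264/0.938) = 15.7°.
Dip direction = atan2(-0.263, 0.019) = 274° (azimuth of n's horizontal projection).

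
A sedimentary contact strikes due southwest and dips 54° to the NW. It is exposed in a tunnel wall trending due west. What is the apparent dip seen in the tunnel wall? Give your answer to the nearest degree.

The section lies 45° from the strike.
tan(apparent dip) = tan 54° · sin 45° = 0.9732
apparent dip = arctan 0.9732 = 44.22°

44°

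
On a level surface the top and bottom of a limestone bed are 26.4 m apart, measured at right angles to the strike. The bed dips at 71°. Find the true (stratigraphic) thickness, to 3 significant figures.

True thickness t = w · sin(dip) = 26.4 × sin 71°
t = 26.4 × 0.9455 = 24.962 m

25.0 m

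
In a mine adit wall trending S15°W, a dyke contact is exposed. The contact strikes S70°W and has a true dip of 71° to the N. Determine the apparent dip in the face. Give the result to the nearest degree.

67°

Angle between strike (S70°W) and section (S15°W): β = 55°.
tan α = tan 71° × sin 55° = 2.9042 × 0.8192 = 2.3790
α = arctan(2.3790) = 67.20°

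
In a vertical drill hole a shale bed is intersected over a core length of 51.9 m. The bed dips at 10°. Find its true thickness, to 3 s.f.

51.1 m

True thickness t = h · cos(dip) = 51.9 × cos 10°
t = 51.9 × 0.9848 = 51.112 m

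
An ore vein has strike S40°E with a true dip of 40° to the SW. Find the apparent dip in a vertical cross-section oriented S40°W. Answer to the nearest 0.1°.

The section lies 80° from the strike.
tan(apparent dip) = tan 40° · sin 80° = 0.8264
apparent dip = arctan 0.8264 = 39.57°

39.6°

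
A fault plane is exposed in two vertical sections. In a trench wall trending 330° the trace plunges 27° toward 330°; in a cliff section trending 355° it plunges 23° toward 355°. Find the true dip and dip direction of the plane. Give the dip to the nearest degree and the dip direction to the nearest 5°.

true dip 27°, dip direction 320°

The two traces are lines in the plane: v₁ = (sin 330°·cos 27°, cos 330°·cos 27°, −sin 27°), v₂ = (sin 355°·cos 23°, cos 355°·cos 23°, −sin 23°).
The plane normal is n = v₁ × v₂ ∝ (-0.115, 0.138, 0.347).
True dip = arccos(n_z / |n|) = arccos(0.8883) = 27.3°.
The horizontal component of n points toward azimuth atan2(n_x, n_y) = 320°, the dip direction.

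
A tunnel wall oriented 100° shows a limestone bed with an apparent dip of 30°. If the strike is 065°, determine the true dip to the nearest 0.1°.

45.2°

β = acute angle between strike 065° and section 100° = 35°.
tan δ = tan α / sin β = tan 30° / sin 35° = 0.5774 / 0.5736 = 1.0066
true dip = arctan 1.0066 = 45.19°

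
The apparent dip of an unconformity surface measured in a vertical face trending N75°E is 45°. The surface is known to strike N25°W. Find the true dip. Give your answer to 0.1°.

The section is 80° from the strike.
tan δ = tan α / sin β = tan 45° / sin 80° = 1.0000 / 0.9848 = 1.0154
δ = arctan(1.0154) = 45.44°

45.4°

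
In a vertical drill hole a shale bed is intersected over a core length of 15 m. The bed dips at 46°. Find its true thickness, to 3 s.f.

True thickness t = h · cos(dip) = 15 × cos 46°
t = 15 × 0.6947 = 10.420 m

10.4 m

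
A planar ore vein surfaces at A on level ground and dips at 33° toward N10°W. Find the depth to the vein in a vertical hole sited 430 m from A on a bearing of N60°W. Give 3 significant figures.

179 m

The hole lies 50° from the dip direction, so the down-dip offset is 430 × cos 50° = 276.40 m.
Depth = down-dip offset × tan(dip) = 276.40 × tan 33° = 276.40 × 0.6494
Depth = 179.50 m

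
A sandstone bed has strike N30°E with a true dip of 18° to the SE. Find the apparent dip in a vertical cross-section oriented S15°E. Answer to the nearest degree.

13°

The strike is N30°E and the section trends S15°E; the acute angle between them is β = 45°.
tan α = tan 18° × sin 45° = 0.3249 × 0.7071 = 0.2298
apparent dip = arctan 0.2298 = 12.94°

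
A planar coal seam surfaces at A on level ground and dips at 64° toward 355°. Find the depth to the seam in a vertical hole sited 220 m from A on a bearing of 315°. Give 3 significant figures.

346 m

The hole lies 40° from the dip direction, so the down-dip offset is 220 × cos 40° = 168.53 m.
Depth = down-dip offset × tan(dip) = 168.53 × tan 64° = 168.53 × 2.0503
Depth = 345.54 m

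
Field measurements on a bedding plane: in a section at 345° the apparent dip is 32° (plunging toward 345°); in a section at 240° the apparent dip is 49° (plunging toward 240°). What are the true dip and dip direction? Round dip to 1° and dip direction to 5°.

Represent each trace as a vector plunging at its apparent dip toward its trend (east-north-up frame): v₁ = (-0.219, 0.819, -0.530), v₂ = (-0.568, -0.328, -0.755).
Cross product v₁ × v₂ gives the pole to the plane: n ∝ (-0.792, 0.135, 0.537).
tan δ = √(n_x²+n_y²)/n_z = 0.804/0.537, so δ = 56.2°.
The horizontal component of n points toward azimuth atan2(n_x, n_y) = 280°, the dip direction.

true dip 56°, dip direction 280°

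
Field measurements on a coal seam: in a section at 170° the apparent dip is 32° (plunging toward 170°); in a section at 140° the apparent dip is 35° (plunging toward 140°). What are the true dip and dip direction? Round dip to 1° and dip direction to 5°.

The two traces are lines in the plane: v₁ = (sin 170°·cos 32°, cos 170°·cos 32°, −sin 32°), v₂ = (sin 140°·cos 35°, cos 140°·cos 35°, −sin 35°).
The plane normal is n = v₁ × v₂ ∝ (0.147, -0.195, 0.347).
Dip δ = arctan(|n_h|/n_z) = arctan(0.244/0.347) = 35.0°.
Dip direction = azimuth of (n_x, n_y) = atan2(0.147, -0.195) = 143°.

true dip 35°, dip direction 145°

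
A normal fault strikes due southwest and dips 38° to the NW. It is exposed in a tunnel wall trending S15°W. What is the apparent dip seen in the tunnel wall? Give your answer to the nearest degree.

21°

The section lies 30° from the strike.
tan(apparent dip) = tan 38° · sin 30° = 0.3906
α = arctan(0.3906) = 21.34°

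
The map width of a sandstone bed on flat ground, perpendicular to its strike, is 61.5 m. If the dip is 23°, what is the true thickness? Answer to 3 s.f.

True thickness t = w · sin(dip) = 61.5 × sin 23°
t = 61.5 × 0.3907 = 24.030 m

24.0 m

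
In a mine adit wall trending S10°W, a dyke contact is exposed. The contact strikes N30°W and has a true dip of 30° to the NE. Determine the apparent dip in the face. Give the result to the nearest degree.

20°

Angle between strike (N30°W) and section (S10°W): β = 40°.
tan(apparent dip) = tan 30° · sin 40° = 0.3711
α = arctan(0.3711) = 20.36°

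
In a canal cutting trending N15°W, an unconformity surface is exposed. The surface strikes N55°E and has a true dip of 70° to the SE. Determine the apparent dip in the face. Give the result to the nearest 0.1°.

The strike is N55°E and the section trends N15°W; the acute angle between them is β = 70°.
tan(apparent dip) = tan 70° · sin 70° = 2.5818
apparent dip = arctan 2.5818 = 68.83°

68.8°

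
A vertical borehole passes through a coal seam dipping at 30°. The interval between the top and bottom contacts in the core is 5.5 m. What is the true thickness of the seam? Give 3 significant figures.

True thickness t = h · cos(dip) = 5.5 × cos 30°
t = 5.5 × 0.8660 = 4.763 m

4.76 m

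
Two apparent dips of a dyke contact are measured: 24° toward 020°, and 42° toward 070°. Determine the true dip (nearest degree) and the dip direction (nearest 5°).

true dip 43°, dip direction 080°

The two traces are lines in the plane: v₁ = (sin 20°·cos 24°, cos 20°·cos 24°, −sin 24°), v₂ = (sin 70°·cos 42°, cos 70°·cos 42°, −sin 42°).
The plane normal is n = v₁ × v₂ ∝ (0.471, 0.075, 0.520).
Dip δ = arctan(|n_h|/n_z) = arctan(0.477/0.520) = 42.5°.
The horizontal component of n points toward azimuth atan2(n_x, n_y) = 81°, the dip direction.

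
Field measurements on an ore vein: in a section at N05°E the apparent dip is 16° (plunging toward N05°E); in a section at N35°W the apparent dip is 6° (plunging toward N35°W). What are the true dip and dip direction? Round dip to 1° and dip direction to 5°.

true dip 19°, dip direction 035°

Each apparent-dip line lies in the plane. As unit vectors (x east, y north, z up), v₁ plunges 16°→N05°E and v₂ plunges 6°→N35°W.
The plane normal is n = v₁ × v₂ ∝ (0.124, 0.166, 0.615).
True dip = arccos(n_z / |n|) = arccos(0.9475) = 18.7°.
Dip direction = atan2(0.124, 0.166) = 37° (azimuth of n's horizontal projection).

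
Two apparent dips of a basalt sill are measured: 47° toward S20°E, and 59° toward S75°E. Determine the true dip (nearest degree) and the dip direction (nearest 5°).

true dip 59°, dip direction 110°

Represent each trace as a vector plunging at its apparent dip toward its trend (east-north-up frame): v₁ = (0.233, -0.641, -0.731), v₂ = (0.497, -0.133, -0.857).
Cross product v₁ × v₂ gives the pole to the plane: n ∝ (0.452, -0.164, 0.288).
tan δ = √(n_x²+n_y²)/n_z = 0.481/0.288, so δ = 59.1°.
The horizontal component of n points toward azimuth atan2(n_x, n_y) = 110°, the dip direction.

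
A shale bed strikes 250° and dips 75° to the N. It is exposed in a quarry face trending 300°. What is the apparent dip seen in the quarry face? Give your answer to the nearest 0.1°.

70.7°

The section lies 50° from the strike.
tan α = tan 75° × sin 50° = 3.7321 × 0.7660 = 2.8589
apparent dip = arctan 2.8589 = 70.72°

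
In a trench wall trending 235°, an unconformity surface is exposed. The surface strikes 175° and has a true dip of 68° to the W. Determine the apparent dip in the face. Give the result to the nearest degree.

The strike is 175° and the section trends 235°; the acute angle between them is β = 60°.
tan(apparent dip) = tan 68° · sin 60° = 2.1435
apparent dip = arctan 2.1435 = 64.99°

65°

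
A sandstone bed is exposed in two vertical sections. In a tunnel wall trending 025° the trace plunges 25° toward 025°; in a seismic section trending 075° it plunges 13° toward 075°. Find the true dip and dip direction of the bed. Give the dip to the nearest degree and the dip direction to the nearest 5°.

true dip 25°, dip direction 015°

Each apparent-dip line lies in the plane. As unit vectors (x east, y north, z up), v₁ plunges 25°→025° and v₂ plunges 13°→075°.
n = v₁ × v₂ = (0.078, 0.312, 0.676) (taken with n_z > 0).
Dip δ = arctan(|n_h|/n_z) = arctan(0.321/0.676) = 25.4°.
Dip direction = azimuth of (n_x, n_y) = atan2(0.078, 0.312) = 14°.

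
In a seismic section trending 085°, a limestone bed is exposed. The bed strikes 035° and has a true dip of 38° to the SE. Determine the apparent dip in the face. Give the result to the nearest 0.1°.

30.9°

The section lies 50° from the strike.
tan(apparent dip) = tan 38° · sin 50° = 0.5985
apparent dip = arctan 0.5985 = 30.90°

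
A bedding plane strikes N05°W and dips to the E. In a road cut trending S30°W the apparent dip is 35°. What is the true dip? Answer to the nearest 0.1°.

50.7°

The section is 35° from the strike.
tan δ = tan α / sin β = tan 35° / sin 35° = 0.7002 / 0.5736 = 1.2208
true dip = arctan 1.2208 = 50.68°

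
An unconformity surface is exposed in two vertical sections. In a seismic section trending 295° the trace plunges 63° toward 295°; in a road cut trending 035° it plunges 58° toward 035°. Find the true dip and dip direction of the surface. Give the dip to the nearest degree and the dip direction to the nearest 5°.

true dip 70°, dip direction 340°

The two traces are lines in the plane: v₁ = (sin 295°·cos 63°, cos 295°·cos 63°, −sin 63°), v₂ = (sin 35°·cos 58°, cos 35°·cos 58°, −sin 58°).
The plane normal is n = v₁ × v₂ ∝ (-0.224, 0.620, 0.237).
True dip = arccos(n_z / |n|) = arccos(0.3383) = 70.2°.
Dip direction = azimuth of (n_x, n_y) = atan2(-0.224, 0.620) = 340°.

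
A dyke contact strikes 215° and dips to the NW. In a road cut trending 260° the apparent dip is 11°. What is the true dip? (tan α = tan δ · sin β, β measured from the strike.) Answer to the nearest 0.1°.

The section is 45° from the strike.
tan δ = tan α / sin β = tan 11° / sin 45° = 0.1944 / 0.7071 = 0.2749
true dip = arctan 0.2749 = 15.37°

15.4°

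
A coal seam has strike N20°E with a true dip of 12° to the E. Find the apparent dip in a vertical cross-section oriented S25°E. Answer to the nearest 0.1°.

8.5°

The strike is N20°E and the section trends S25°E; the acute angle between them is β = 45°.
tan(apparent dip) = tan 12° · sin 45° = 0.1503
α = arctan(0.1503) = 8.55°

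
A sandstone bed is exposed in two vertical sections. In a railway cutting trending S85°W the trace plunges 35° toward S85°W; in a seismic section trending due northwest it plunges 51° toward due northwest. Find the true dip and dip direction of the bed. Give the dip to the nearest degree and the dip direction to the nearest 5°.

Each apparent-dip line lies in the plane. As unit vectors (x east, y north, z up), v₁ plunges 35°→S85°W and v₂ plunges 51°→due northwest.
The plane normal is n = v₁ × v₂ ∝ (-0.311, 0.379, 0.395).
Dip δ = arctan(|n_h|/n_z) = arctan(0.490/0.395) = 51.1°.
Dip direction = azimuth of (n_x, n_y) = atan2(-0.311, 0.379) = 321°.

true dip 51°, dip direction 320°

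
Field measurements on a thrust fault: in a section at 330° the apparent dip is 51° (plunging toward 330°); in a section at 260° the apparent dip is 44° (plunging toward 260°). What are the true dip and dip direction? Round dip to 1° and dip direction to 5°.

Each apparent-dip line lies in the plane. As unit vectors (x east, y north, z up), v₁ plunges 51°→330° and v₂ plunges 44°→260°.
Cross product v₁ × v₂ gives the pole to the plane: n ∝ (-0.476, 0.332, 0.425).
tan δ = √(n_x²+n_y²)/n_z = 0.580/0.425, so δ = 53.7°.
Dip direction = azimuth of (n_x, n_y) = atan2(-0.476, 0.332) = 305°.

true dip 54°, dip direction 305°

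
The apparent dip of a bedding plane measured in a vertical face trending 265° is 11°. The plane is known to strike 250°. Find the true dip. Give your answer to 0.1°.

β = acute angle between strike 250° and section 265° = 15°.
tan δ = tan α / sin β = tan 11° / sin 15° = 0.1944 / 0.2588 = 0.7510
true dip = arctan 0.7510 = 36.91°

36.9°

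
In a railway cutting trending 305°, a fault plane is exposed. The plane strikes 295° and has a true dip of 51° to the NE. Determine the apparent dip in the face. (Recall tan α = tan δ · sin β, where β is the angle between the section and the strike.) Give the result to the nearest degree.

The section lies 10° from the strike.
tan(apparent dip) = tan 51° · sin 10° = 0.2144
apparent dip = arctan 0.2144 = 12.10°

12°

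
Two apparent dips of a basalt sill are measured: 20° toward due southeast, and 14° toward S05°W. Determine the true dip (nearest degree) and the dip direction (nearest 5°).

true dip 20°, dip direction 140°

The two traces are lines in the plane: v₁ = (sin 135°·cos 20°, cos 135°·cos 20°, −sin 20°), v₂ = (sin 185°·cos 14°, cos 185°·cos 14°, −sin 14°).
n = v₁ × v₂ = (0.170, -0.190, 0.698) (taken with n_z > 0).
tan δ = √(n_x²+n_y²)/n_z = 0.255/0.698, so δ = 20.0°.
Dip direction = atan2(0.170, -0.190) = 138° (azimuth of n's horizontal projection).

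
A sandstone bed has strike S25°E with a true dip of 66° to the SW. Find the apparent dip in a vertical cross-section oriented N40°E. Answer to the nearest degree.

The section lies 65° from the strike.
tan(apparent dip) = tan 66° · sin 65° = 2.0356
α = arctan(2.0356) = 63.84°

64°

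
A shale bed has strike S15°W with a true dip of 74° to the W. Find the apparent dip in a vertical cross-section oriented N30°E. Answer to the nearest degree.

42°

The section lies 15° from the strike.
tan(apparent dip) = tan 74° · sin 15° = 0.9026
α = arctan(0.9026) = 42.07°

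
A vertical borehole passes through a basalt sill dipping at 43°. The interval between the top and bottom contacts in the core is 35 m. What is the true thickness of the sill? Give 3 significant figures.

True thickness t = h · cos(dip) = 35 × cos 43°
t = 35 × 0.7314 = 25.597 m

25.6 m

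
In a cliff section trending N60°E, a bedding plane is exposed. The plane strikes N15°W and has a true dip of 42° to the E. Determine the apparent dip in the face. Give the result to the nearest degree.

The section lies 75° from the strike.
tan(apparent dip) = tan 42° · sin 75° = 0.8697
apparent dip = arctan 0.8697 = 41.01°

41°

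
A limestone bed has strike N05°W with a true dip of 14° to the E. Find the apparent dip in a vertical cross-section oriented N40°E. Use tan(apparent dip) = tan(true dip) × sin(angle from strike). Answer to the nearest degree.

10°

Angle between strike (N05°W) and section (N40°E): β = 45°.
tan α = tan 14° × sin 45° = 0.2493 × 0.7071 = 0.1763
apparent dip = arctan 0.1763 = 10.00°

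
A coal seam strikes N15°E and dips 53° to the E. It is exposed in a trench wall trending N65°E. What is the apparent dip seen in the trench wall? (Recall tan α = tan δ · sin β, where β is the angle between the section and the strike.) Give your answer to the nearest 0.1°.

The strike is N15°E and the section trends N65°E; the acute angle between them is β = 50°.
tan(apparent dip) = tan 53° · sin 50° = 1.0166
apparent dip = arctan 1.0166 = 45.47°

45.5°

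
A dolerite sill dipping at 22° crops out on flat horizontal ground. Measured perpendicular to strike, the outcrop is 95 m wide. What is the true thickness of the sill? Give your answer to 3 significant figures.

35.6 m

True thickness t = w · sin(dip) = 95 × sin 22°
t = 95 × 0.3746 = 35.588 m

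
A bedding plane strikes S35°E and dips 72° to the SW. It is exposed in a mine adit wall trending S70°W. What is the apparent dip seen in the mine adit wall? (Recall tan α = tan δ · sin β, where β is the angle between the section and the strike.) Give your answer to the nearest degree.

71°

The strike is S35°E and the section trends S70°W; the acute angle between them is β = 75°.
tan α = tan 72° × sin 75° = 3.0777 × 0.9659 = 2.9728
α = arctan(2.9728) = 71.41°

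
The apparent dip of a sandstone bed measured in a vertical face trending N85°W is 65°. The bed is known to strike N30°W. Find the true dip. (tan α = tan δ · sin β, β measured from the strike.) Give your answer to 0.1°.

69.1°

The section is 55° from the strike.
tan(true dip) = tan 65° / sin 55° = 2.6180
true dip = arctan 2.6180 = 69.09°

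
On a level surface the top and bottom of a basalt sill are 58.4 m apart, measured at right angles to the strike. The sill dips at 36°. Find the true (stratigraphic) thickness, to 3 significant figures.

True thickness t = w · sin(dip) = 58.4 × sin 36°
t = 58.4 × 0.5878 = 34.327 m

34.3 m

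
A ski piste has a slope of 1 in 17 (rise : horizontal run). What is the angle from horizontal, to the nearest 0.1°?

tan θ = 1/17 = 0.0588
θ = arctan(0.0588) = 3.37°

3.4°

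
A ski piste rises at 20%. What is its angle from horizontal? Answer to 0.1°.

11.3°

tan θ = 20/100 = 0.2000
θ = arctan(0.2000) = 11.31°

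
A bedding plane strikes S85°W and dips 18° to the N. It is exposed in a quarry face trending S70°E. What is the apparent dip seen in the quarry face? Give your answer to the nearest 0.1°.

7.8°

The strike is S85°W and the section trends S70°E; the acute angle between them is β = 25°.
tan α = tan 18° × sin 25° = 0.3249 × 0.4226 = 0.1373
α = arctan(0.1373) = 7.82°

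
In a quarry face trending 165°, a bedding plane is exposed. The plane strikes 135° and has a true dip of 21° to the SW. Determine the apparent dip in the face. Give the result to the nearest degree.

Angle between strike (135°) and section (165°): β = 30°.
tan(apparent dip) = tan 21° · sin 30° = 0.1919
apparent dip = arctan 0.1919 = 10.86°

11°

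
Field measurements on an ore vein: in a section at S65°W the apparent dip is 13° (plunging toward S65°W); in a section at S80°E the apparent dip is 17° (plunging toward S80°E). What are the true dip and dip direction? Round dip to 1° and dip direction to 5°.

Represent each trace as a vector plunging at its apparent dip toward its trend (east-north-up frame): v₁ = (-0.883, -0.412, -0.225), v₂ = (0.942, -0.166, -0.292).
The plane normal is n = v₁ × v₂ ∝ (0.083, -0.470, 0.534).
Dip δ = arctan(|n_h|/n_z) = arctan(0.477/0.534) = 41.8°.
Dip direction = atan2(0.083, -0.470) = 170° (azimuth of n's horizontal projection).

true dip 42°, dip direction 170°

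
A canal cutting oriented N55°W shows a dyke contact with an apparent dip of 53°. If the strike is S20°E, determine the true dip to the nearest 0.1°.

66.6°

β = acute angle between strike S20°E and section N55°W = 35°.
tan(true dip) = tan 53° / sin 35° = 2.3136
δ = arctan(2.3136) = 66.62°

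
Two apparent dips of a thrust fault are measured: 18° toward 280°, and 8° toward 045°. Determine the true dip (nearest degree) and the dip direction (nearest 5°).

Each apparent-dip line lies in the plane. As unit vectors (x east, y north, z up), v₁ plunges 18°→280° and v₂ plunges 8°→045°.
Cross product v₁ × v₂ gives the pole to the plane: n ∝ (-0.193, 0.347, 0.771).
tan δ = √(n_x²+n_y²)/n_z = 0.397/0.771, so δ = 27.2°.
The horizontal component of n points toward azimuth atan2(n_x, n_y) = 331°, the dip direction.

true dip 27°, dip direction 330°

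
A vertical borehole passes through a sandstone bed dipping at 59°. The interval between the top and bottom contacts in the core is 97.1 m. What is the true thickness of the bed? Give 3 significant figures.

50.0 m

True thickness t = h · cos(dip) = 97.1 × cos 59°
t = 97.1 × 0.5150 = 50.010 m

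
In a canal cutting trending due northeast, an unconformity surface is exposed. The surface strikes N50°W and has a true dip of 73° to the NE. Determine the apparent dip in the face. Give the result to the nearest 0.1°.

Angle between strike (N50°W) and section (due northeast): β = 85°.
tan(apparent dip) = tan 73° · sin 85° = 3.2584
α = arctan(3.2584) = 72.94°

72.9°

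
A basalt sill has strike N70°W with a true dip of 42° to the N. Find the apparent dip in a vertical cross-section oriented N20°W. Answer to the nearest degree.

35°

Angle between strike (N70°W) and section (N20°W): β = 50°.
tan(apparent dip) = tan 42° · sin 50° = 0.6897
apparent dip = arctan 0.6897 = 34.60°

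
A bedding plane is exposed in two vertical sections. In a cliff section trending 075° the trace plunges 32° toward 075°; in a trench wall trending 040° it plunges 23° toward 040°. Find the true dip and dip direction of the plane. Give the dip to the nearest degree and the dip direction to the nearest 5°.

The two traces are lines in the plane: v₁ = (sin 75°·cos 32°, cos 75°·cos 32°, −sin 32°), v₂ = (sin 40°·cos 23°, cos 40°·cos 23°, −sin 23°).
Cross product v₁ × v₂ gives the pole to the plane: n ∝ (0.288, 0.007, 0.448).
True dip = arccos(n_z / |n|) = arccos(0.8411) = 32.7°.
Dip direction = azimuth of (n_x, n_y) = atan2(0.288, 0.007) = 89°.

true dip 33°, dip direction 090°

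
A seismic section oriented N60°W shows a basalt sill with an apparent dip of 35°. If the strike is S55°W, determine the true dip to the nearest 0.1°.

37.7°

The section is 65° from the strike.
tan(true dip) = tan 35° / sin 65° = 0.7726
δ = arctan(0.7726) = 37.69°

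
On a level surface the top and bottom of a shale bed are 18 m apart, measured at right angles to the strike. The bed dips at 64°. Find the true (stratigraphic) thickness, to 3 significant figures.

16.2 m

True thickness t = w · sin(dip) = 18 × sin 64°
t = 18 × 0.8988 = 16.178 m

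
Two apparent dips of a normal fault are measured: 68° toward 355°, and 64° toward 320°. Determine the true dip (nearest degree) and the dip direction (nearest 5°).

The two traces are lines in the plane: v₁ = (sin 355°·cos 68°, cos 355°·cos 68°, −sin 68°), v₂ = (sin 320°·cos 64°, cos 320°·cos 64°, −sin 64°).
Cross product v₁ × v₂ gives the pole to the plane: n ∝ (-0.024, 0.232, 0.094).
True dip = arccos(n_z / |n|) = arccos(0.3746) = 68.0°.
The horizontal component of n points toward azimuth atan2(n_x, n_y) = 354°, the dip direction.

true dip 68°, dip direction 355°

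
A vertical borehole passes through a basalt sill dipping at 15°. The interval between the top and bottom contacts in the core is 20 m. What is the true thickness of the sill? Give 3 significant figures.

19.3 m

True thickness t = h · cos(dip) = 20 × cos 15°
t = 20 × 0.9659 = 19.319 m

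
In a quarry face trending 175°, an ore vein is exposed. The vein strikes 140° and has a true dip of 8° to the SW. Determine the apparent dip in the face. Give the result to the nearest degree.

5°

The section lies 35° from the strike.
tan(apparent dip) = tan 8° · sin 35° = 0.0806
apparent dip = arctan 0.0806 = 4.61°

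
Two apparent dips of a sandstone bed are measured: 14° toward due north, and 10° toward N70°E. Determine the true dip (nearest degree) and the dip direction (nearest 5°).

true dip 15°, dip direction 020°

Each apparent-dip line lies in the plane. As unit vectors (x east, y north, z up), v₁ plunges 14°→due north and v₂ plunges 10°→N70°E.
The plane normal is n = v₁ × v₂ ∝ (0.087, 0.224, 0.898).
Dip δ = arctan(|n_h|/n_z) = arctan(0.240/0.898) = 15.0°.
The horizontal component of n points toward azimuth atan2(n_x, n_y) = 21°, the dip direction.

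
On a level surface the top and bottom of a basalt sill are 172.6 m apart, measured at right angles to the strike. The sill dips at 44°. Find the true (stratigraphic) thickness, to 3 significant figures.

120 m

True thickness t = w · sin(dip) = 172.6 × sin 44°
t = 172.6 × 0.6947 = 119.898 m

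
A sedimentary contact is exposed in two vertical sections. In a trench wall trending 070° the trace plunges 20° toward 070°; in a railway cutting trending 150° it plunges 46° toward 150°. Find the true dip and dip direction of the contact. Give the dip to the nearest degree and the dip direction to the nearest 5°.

true dip 46°, dip direction 140°

Represent each trace as a vector plunging at its apparent dip toward its trend (east-north-up frame): v₁ = (0.883, 0.321, -0.342), v₂ = (0.347, -0.602, -0.719).
The plane normal is n = v₁ × v₂ ∝ (0.437, -0.516, 0.643).
True dip = arccos(n_z / |n|) = arccos(0.6889) = 46.5°.
Dip direction = atan2(0.437, -0.516) = 140° (azimuth of n's horizontal projection).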